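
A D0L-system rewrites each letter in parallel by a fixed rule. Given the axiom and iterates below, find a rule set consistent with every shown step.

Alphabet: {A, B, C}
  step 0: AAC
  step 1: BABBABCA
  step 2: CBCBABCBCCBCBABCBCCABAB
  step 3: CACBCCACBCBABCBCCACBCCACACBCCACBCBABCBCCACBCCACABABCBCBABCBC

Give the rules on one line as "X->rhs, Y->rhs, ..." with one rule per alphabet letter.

A->BAB, B->CBC, C->CA

  step 2 ⇒ step 3: CBCBABCBCCBCBABCBCCABAB ⇒ CA·CBC·CA·CBC·BAB·CBC·CA·CBC·CA·CA·CBC·CA·CBC·BAB·CBC·CA·CBC·CA·CA·BAB·CBC·BAB·CBC
    A ↦ BAB
    B ↦ CBC
    C ↦ CA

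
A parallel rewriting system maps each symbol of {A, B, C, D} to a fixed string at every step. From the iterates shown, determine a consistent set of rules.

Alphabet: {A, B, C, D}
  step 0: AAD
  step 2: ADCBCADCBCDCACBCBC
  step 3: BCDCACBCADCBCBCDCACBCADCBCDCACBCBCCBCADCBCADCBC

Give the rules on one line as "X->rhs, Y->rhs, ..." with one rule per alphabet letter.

A->BC, B->AD, C->CBC, D->DCA

  step 2 ⇒ step 3: ADCBCADCBCDCACBCBC ⇒ BC·DCA·CBC·AD·CBC·BC·DCA·CBC·AD·CBC·DCA·CBC·BC·CBC·AD·CBC·AD·CBC
    A ↦ BC
    B ↦ AD
    C ↦ CBC
    D ↦ DCA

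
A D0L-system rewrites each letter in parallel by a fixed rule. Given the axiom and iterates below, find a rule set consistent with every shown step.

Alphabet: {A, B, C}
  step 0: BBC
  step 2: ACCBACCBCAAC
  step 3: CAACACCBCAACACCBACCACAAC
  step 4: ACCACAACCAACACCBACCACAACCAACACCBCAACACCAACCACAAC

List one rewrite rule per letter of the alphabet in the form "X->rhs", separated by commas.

A->CA, B->CB, C->AC

  step 3 ⇒ step 4: CAACACCBCAACACCBACCACAAC ⇒ AC·CA·CA·AC·CA·AC·AC·CB·AC·CA·CA·AC·CA·AC·AC·CB·CA·AC·AC·CA·AC·CA·CA·AC
    A ↦ CA
    B ↦ CB
    C ↦ AC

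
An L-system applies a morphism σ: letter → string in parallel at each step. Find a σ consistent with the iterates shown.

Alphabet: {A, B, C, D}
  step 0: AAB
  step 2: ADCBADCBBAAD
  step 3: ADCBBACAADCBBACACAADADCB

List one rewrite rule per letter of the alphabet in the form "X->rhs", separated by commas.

A->AD, B->CA, C->BA, D->CB

  step 2 ⇒ step 3: ADCBADCBBAAD ⇒ AD·CB·BA·CA·AD·CB·BA·CA·CA·AD·AD·CB
    A ↦ AD
    B ↦ CA
    C ↦ BA
    D ↦ CB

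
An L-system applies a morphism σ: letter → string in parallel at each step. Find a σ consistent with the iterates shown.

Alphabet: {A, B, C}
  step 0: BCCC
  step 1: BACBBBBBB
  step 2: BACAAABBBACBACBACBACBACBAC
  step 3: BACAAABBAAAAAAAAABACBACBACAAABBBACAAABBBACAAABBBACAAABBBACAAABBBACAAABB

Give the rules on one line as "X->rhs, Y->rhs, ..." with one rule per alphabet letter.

A->AAA, B->BAC, C->BB

  step 2 ⇒ step 3: BACAAABBBACBACBACBACBACBAC ⇒ BAC·AAA·BB·AAA·AAA·AAA·BAC·BAC·BAC·AAA·BB·BAC·AAA·BB·BAC·AAA·BB·BAC·AAA·BB·BAC·AAA·BB·BAC·AAA·BB
    A ↦ AAA
    B ↦ BAC
    C ↦ BB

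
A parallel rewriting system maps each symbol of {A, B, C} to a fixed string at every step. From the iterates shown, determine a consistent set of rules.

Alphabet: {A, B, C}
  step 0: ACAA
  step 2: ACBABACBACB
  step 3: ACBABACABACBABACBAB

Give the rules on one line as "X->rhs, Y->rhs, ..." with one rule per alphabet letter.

A->AC, B->AB, C->B

  step 2 ⇒ step 3: ACBABACBACB ⇒ AC·B·AB·AC·AB·AC·B·AB·AC·B·AB
    A ↦ AC
    B ↦ AB
    C ↦ B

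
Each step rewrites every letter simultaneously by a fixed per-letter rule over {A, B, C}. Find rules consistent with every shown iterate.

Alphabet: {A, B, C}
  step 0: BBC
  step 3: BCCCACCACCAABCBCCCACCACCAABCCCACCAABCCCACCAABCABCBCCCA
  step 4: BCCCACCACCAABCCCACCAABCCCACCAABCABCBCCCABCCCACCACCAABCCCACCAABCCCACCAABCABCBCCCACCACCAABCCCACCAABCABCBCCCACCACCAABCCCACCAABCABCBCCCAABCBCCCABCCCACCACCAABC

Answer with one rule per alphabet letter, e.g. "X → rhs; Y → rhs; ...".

  step 3 ⇒ step 4: BCCCACCACCAABCBCCCACCACCAABCCCACCAABCCCACCAABCABCBCCCA ⇒ BC·CCA·CCA·CCA·ABC·CCA·CCA·ABC·CCA·CCA·ABC·ABC·BC·CCA·BC·CCA·CCA·CCA·ABC·CCA·CCA·ABC·CCA·CCA·ABC·ABC·BC·CCA·CCA·CCA·ABC·CCA·CCA·ABC·ABC·BC·CCA·CCA·CCA·ABC·CCA·CCA·ABC·ABC·BC·CCA·ABC·BC·CCA·BC·CCA·CCA·CCA·ABC
    A ↦ ABC
    B ↦ BC
    C ↦ CCA

A->ABC, B->BC, C->CCA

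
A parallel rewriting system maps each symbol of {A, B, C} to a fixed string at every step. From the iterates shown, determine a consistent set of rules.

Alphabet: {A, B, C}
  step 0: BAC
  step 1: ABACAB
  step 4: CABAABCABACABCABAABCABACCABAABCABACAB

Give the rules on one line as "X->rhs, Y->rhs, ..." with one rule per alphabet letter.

A->C, B->ABA, C->AB

  step 0 ⇒ step 1: BAC ⇒ ABA·C·AB
    A ↦ C
    B ↦ ABA
    C ↦ AB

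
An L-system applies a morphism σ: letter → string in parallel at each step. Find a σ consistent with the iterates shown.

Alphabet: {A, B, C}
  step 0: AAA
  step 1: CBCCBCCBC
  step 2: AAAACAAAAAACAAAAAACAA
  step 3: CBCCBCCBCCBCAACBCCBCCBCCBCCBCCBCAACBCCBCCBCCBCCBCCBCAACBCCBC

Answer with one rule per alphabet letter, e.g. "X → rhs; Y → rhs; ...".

  step 2 ⇒ step 3: AAAACAAAAAACAAAAAACAA ⇒ CBC·CBC·CBC·CBC·AA·CBC·CBC·CBC·CBC·CBC·CBC·AA·CBC·CBC·CBC·CBC·CBC·CBC·AA·CBC·CBC
    A ↦ CBC
    C ↦ AA
  step 1 ⇒ step 2: CBCCBCCBC ⇒ AA·AAC·AA·AA·AAC·AA·AA·AAC·AA
    B ↦ AAC

A->CBC, B->AAC, C->AA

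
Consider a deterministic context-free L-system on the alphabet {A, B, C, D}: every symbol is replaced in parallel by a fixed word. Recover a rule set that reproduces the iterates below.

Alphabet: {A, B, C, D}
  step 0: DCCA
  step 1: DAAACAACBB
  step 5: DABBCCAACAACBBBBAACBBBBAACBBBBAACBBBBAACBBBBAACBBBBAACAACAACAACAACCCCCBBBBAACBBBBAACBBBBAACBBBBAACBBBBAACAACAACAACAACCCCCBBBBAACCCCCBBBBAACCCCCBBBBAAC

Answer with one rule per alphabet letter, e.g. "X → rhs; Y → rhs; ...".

  step 0 ⇒ step 1: DCCA ⇒ DA·AAC·AAC·BB
    A ↦ BB
    C ↦ AAC
    D ↦ DA
    B ↦ C  (constrained at step 1)

A->BB, B->C, C->AAC, D->DA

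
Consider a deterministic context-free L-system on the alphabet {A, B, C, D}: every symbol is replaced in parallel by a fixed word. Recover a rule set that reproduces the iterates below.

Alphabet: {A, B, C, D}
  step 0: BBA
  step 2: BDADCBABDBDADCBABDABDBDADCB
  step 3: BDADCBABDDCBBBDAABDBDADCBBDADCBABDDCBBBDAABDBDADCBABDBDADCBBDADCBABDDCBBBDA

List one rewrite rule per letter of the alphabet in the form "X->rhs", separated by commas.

A->ABD, B->BDA, C->B, D->DCB

  step 2 ⇒ step 3: BDADCBABDBDADCBABDABDBDADCB ⇒ BDA·DCB·ABD·DCB·B·BDA·ABD·BDA·DCB·BDA·DCB·ABD·DCB·B·BDA·ABD·BDA·DCB·ABD·BDA·DCB·BDA·DCB·ABD·DCB·B·BDA
    A ↦ ABD
    B ↦ BDA
    C ↦ B
    D ↦ DCB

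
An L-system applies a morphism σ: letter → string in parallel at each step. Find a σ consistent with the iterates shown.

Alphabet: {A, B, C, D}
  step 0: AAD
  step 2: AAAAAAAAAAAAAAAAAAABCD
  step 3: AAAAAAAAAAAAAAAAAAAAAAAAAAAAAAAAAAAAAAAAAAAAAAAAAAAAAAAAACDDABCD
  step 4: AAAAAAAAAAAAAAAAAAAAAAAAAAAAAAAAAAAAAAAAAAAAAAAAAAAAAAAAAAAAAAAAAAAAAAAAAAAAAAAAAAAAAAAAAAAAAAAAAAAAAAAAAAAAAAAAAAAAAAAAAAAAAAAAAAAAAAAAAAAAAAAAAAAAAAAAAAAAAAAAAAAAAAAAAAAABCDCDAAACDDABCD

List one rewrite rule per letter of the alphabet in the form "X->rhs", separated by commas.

A->AAA, B->CDD, C->AB, D->CD

  step 3 ⇒ step 4: AAAAAAAAAAAAAAAAAAAAAAAAAAAAAAAAAAAAAAAAAAAAAAAAAAAAAAAAACDDABCD ⇒ AAA·AAA·AAA·AAA·AAA·AAA·AAA·AAA·AAA·AAA·AAA·AAA·AAA·AAA·AAA·AAA·AAA·AAA·AAA·AAA·AAA·AAA·AAA·AAA·AAA·AAA·AAA·AAA·AAA·AAA·AAA·AAA·AAA·AAA·AAA·AAA·AAA·AAA·AAA·AAA·AAA·AAA·AAA·AAA·AAA·AAA·AAA·AAA·AAA·AAA·AAA·AAA·AAA·AAA·AAA·AAA·AAA·AB·CD·CD·AAA·CDD·AB·CD
    A ↦ AAA
    B ↦ CDD
    C ↦ AB
    D ↦ CD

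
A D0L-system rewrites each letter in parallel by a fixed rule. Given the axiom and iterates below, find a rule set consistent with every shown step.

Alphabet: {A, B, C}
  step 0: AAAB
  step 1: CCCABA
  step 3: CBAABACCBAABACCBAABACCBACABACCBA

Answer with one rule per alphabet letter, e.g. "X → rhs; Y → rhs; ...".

  step 0 ⇒ step 1: AAAB ⇒ C·C·C·ABA
    A ↦ C
    B ↦ ABA
    C ↦ CBA  (constrained at step 1)

A->C, B->ABA, C->CBA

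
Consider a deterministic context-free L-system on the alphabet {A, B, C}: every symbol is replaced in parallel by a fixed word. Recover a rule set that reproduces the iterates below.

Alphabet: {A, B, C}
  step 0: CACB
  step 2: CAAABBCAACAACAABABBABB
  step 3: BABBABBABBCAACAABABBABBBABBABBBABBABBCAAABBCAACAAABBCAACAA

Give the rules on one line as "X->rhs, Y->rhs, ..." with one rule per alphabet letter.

A->ABB, B->CAA, C->B

  step 2 ⇒ step 3: CAAABBCAACAACAABABBABB ⇒ B·ABB·ABB·ABB·CAA·CAA·B·ABB·ABB·B·ABB·ABB·B·ABB·ABB·CAA·ABB·CAA·CAA·ABB·CAA·CAA
    A ↦ ABB
    B ↦ CAA
    C ↦ B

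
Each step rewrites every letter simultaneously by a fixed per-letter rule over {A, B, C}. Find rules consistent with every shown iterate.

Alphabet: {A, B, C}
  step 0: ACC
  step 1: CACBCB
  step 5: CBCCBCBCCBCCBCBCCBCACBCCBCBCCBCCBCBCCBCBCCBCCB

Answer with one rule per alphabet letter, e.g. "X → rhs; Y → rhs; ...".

A->CA, B->C, C->CB

  step 0 ⇒ step 1: ACC ⇒ CA·CB·CB
    A ↦ CA
    C ↦ CB
    B ↦ C  (constrained at step 1)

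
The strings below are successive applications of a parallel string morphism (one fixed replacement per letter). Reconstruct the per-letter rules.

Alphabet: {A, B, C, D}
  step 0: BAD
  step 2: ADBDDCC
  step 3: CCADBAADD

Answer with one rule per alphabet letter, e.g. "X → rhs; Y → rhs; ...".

  step 2 ⇒ step 3: ADBDDCC ⇒ CC·A·DB·A·A·D·D
    A ↦ CC
    B ↦ DB
    C ↦ D
    D ↦ A

A->CC, B->DB, C->D, D->A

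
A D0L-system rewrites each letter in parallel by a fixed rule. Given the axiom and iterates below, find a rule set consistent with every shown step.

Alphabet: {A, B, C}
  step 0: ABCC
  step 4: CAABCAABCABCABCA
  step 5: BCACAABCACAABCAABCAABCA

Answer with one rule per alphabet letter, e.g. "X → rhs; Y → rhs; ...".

A->CA, B->A, C->B

  step 4 ⇒ step 5: CAABCAABCABCABCA ⇒ B·CA·CA·A·B·CA·CA·A·B·CA·A·B·CA·A·B·CA
    A ↦ CA
    B ↦ A
    C ↦ B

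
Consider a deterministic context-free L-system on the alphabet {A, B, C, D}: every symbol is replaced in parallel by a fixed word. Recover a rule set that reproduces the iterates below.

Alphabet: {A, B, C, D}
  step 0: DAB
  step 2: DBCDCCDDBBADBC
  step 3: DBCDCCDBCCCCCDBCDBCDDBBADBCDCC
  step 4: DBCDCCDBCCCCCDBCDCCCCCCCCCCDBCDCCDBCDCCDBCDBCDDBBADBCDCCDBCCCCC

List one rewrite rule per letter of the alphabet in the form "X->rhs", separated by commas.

A->BBA, B->D, C->CC, D->DBC

  step 3 ⇒ step 4: DBCDCCDBCCCCCDBCDBCDDBBADBCDCC ⇒ DBC·D·CC·DBC·CC·CC·DBC·D·CC·CC·CC·CC·CC·DBC·D·CC·DBC·D·CC·DBC·DBC·D·D·BBA·DBC·D·CC·DBC·CC·CC
    A ↦ BBA
    B ↦ D
    C ↦ CC
    D ↦ DBC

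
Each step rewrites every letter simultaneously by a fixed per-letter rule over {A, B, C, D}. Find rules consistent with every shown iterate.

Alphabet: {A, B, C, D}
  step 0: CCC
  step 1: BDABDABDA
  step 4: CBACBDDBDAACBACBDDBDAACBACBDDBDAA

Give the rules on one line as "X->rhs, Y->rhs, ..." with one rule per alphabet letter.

  step 0 ⇒ step 1: CCC ⇒ BDA·BDA·BDA
    C ↦ BDA
    A ↦ D  (constrained at step 1)
    B ↦ A  (constrained at step 1)
    D ↦ CB  (constrained at step 1)

A->D, B->A, C->BDA, D->CB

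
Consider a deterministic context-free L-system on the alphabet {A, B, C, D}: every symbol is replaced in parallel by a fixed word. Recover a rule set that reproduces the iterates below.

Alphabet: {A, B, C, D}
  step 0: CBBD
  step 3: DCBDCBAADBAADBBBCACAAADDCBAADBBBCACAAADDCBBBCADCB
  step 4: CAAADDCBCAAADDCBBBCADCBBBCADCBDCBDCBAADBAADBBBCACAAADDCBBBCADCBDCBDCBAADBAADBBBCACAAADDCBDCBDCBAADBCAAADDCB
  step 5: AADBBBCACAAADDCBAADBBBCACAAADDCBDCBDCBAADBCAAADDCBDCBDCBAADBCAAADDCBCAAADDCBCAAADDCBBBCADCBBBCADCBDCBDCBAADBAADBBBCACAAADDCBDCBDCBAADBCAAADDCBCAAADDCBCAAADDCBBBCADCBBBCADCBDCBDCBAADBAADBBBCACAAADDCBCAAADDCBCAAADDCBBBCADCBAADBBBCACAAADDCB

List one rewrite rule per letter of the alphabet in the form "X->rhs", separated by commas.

  step 4 ⇒ step 5: CAAADDCBCAAADDCBBBCADCBBBCADCBDCBDCBAADBAADBBBCACAAADDCBBBCADCBDCBDCBAADBAADBBBCACAAADDCBDCBDCBAADBCAAADDCB ⇒ AAD·B·B·B·CA·CA·AAD·DCB·AAD·B·B·B·CA·CA·AAD·DCB·DCB·DCB·AAD·B·CA·AAD·DCB·DCB·DCB·AAD·B·CA·AAD·DCB·CA·AAD·DCB·CA·AAD·DCB·B·B·CA·DCB·B·B·CA·DCB·DCB·DCB·AAD·B·AAD·B·B·B·CA·CA·AAD·DCB·DCB·DCB·AAD·B·CA·AAD·DCB·CA·AAD·DCB·CA·AAD·DCB·B·B·CA·DCB·B·B·CA·DCB·DCB·DCB·AAD·B·AAD·B·B·B·CA·CA·AAD·DCB·CA·AAD·DCB·CA·AAD·DCB·B·B·CA·DCB·AAD·B·B·B·CA·CA·AAD·DCB
    A ↦ B
    B ↦ DCB
    C ↦ AAD
    D ↦ CA

A->B, B->DCB, C->AAD, D->CA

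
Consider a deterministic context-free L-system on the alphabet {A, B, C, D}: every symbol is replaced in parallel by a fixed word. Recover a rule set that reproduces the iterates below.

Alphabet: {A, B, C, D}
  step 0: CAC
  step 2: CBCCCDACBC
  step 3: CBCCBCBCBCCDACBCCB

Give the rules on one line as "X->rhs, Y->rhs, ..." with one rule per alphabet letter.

A->DA, B->C, C->CB, D->CC

  step 2 ⇒ step 3: CBCCCDACBC ⇒ CB·C·CB·CB·CB·CC·DA·CB·C·CB
    A ↦ DA
    B ↦ C
    C ↦ CB
    D ↦ CC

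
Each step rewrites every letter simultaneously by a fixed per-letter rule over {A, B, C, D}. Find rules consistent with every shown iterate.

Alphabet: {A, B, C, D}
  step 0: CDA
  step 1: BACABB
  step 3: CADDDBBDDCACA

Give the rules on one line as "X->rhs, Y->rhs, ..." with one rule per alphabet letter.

A->BB, B->D, C->BA, D->CA

  step 0 ⇒ step 1: CDA ⇒ BA·CA·BB
    A ↦ BB
    C ↦ BA
    D ↦ CA
    B ↦ D  (constrained at step 1)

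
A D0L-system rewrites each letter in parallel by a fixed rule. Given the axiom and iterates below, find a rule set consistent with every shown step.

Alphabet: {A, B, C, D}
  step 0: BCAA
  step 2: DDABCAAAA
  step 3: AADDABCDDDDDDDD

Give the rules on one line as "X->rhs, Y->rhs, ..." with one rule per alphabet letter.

  step 2 ⇒ step 3: DDABCAAAA ⇒ A·A·DD·A·BC·DD·DD·DD·DD
    A ↦ DD
    B ↦ A
    C ↦ BC
    D ↦ A

A->DD, B->A, C->BC, D->A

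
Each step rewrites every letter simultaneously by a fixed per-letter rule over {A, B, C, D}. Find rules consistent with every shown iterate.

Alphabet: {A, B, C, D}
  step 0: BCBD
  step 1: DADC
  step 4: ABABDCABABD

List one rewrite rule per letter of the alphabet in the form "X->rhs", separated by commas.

A->AB, B->D, C->A, D->C

  step 0 ⇒ step 1: BCBD ⇒ D·A·D·C
    B ↦ D
    C ↦ A
    D ↦ C
    A ↦ AB  (constrained at step 1)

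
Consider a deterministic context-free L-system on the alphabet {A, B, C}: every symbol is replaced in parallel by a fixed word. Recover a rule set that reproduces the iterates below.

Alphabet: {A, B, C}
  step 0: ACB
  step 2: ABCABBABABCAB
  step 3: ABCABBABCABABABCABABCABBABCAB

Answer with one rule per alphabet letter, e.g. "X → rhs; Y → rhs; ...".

A->ABC, B->AB, C->B

  step 2 ⇒ step 3: ABCABBABABCAB ⇒ ABC·AB·B·ABC·AB·AB·ABC·AB·ABC·AB·B·ABC·AB
    A ↦ ABC
    B ↦ AB
    C ↦ B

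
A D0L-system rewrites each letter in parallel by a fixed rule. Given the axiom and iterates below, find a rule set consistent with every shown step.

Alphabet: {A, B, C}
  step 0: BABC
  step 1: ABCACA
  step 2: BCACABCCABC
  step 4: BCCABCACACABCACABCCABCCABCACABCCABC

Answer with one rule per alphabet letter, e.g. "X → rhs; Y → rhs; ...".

A->BC, B->A, C->CA

  step 1 ⇒ step 2: ABCACA ⇒ BC·A·CA·BC·CA·BC
    A ↦ BC
    B ↦ A
    C ↦ CA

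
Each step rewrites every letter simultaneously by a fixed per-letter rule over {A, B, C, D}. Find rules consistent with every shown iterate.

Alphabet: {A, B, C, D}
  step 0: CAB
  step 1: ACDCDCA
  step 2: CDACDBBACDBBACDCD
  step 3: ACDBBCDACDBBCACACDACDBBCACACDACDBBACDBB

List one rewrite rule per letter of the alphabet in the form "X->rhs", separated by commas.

A->CD, B->CA, C->ACD, D->BB

  step 2 ⇒ step 3: CDACDBBACDBBACDCD ⇒ ACD·BB·CD·ACD·BB·CA·CA·CD·ACD·BB·CA·CA·CD·ACD·BB·ACD·BB
    A ↦ CD
    B ↦ CA
    C ↦ ACD
    D ↦ BB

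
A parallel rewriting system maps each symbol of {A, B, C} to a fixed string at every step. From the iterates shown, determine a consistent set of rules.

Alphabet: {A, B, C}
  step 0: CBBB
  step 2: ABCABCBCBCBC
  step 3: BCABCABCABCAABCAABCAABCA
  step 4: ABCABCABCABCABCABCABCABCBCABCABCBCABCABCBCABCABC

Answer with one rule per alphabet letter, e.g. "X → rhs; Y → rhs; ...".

A->BC, B->A, C->BCA

  step 3 ⇒ step 4: BCABCABCABCAABCAABCAABCA ⇒ A·BCA·BC·A·BCA·BC·A·BCA·BC·A·BCA·BC·BC·A·BCA·BC·BC·A·BCA·BC·BC·A·BCA·BC
    A ↦ BC
    B ↦ A
    C ↦ BCA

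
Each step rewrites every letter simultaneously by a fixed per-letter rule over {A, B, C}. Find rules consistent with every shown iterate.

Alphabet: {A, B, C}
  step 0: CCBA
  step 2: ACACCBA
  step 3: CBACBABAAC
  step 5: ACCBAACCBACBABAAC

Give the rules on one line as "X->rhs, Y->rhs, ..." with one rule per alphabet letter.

  step 2 ⇒ step 3: ACACCBA ⇒ C·BA·C·BA·BA·A·C
    A ↦ C
    B ↦ A
    C ↦ BA

A->C, B->A, C->BA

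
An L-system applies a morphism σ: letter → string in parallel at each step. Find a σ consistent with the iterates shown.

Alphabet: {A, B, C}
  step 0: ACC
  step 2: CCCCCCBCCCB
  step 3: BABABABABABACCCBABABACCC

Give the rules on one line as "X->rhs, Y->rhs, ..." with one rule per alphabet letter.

A->B, B->CCC, C->BA

  step 2 ⇒ step 3: CCCCCCBCCCB ⇒ BA·BA·BA·BA·BA·BA·CCC·BA·BA·BA·CCC
    B ↦ CCC
    C ↦ BA
    A ↦ B  (constrained at step 0)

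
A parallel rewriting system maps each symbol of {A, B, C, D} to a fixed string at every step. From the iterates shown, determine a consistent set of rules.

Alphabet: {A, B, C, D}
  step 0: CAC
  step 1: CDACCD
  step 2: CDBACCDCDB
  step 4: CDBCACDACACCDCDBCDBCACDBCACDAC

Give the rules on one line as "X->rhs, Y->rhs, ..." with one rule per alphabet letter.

A->AC, B->CA, C->CD, D->B

  step 1 ⇒ step 2: CDACCD ⇒ CD·B·AC·CD·CD·B
    A ↦ AC
    C ↦ CD
    D ↦ B
    B ↦ CA  (constrained at step 2)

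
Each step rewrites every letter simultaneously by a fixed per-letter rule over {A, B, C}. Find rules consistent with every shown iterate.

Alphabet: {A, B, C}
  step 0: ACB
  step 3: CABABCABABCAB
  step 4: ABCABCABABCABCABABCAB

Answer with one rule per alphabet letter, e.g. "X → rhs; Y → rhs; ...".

A->C, B->AB, C->AB

  step 3 ⇒ step 4: CABABCABABCAB ⇒ AB·C·AB·C·AB·AB·C·AB·C·AB·AB·C·AB
    A ↦ C
    B ↦ AB
    C ↦ AB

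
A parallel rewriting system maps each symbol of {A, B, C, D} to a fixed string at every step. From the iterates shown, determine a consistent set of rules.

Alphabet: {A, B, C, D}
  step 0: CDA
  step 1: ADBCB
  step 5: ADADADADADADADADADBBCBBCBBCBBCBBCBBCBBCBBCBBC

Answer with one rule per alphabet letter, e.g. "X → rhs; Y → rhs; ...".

  step 0 ⇒ step 1: CDA ⇒ AD·BC·B
    A ↦ B
    C ↦ AD
    D ↦ BC
    B ↦ AD  (constrained at step 1)

A->B, B->AD, C->AD, D->BC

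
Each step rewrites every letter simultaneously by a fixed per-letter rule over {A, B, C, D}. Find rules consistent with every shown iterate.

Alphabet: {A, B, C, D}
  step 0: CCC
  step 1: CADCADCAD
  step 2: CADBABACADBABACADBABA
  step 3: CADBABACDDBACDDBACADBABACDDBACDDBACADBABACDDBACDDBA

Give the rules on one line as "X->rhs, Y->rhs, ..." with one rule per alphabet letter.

A->BA, B->CDD, C->CAD, D->BA

  step 2 ⇒ step 3: CADBABACADBABACADBABA ⇒ CAD·BA·BA·CDD·BA·CDD·BA·CAD·BA·BA·CDD·BA·CDD·BA·CAD·BA·BA·CDD·BA·CDD·BA
    A ↦ BA
    B ↦ CDD
    C ↦ CAD
    D ↦ BA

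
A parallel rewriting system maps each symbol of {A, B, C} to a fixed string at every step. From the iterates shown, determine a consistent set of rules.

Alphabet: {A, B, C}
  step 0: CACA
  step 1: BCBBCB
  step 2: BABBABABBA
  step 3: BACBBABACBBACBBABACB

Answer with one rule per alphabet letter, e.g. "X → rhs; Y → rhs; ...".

  step 2 ⇒ step 3: BABBABABBA ⇒ BA·CB·BA·BA·CB·BA·CB·BA·BA·CB
    A ↦ CB
    B ↦ BA
  step 0 ⇒ step 1: CACA ⇒ B·CB·B·CB
    C ↦ B

A->CB, B->BA, C->B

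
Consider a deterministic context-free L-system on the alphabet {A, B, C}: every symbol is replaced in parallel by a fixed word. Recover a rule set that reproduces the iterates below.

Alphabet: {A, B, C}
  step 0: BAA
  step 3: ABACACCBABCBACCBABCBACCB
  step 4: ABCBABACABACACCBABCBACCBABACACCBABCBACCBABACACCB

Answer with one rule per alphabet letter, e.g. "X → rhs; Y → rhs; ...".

A->AB, B->CB, C->AC

  step 3 ⇒ step 4: ABACACCBABCBACCBABCBACCB ⇒ AB·CB·AB·AC·AB·AC·AC·CB·AB·CB·AC·CB·AB·AC·AC·CB·AB·CB·AC·CB·AB·AC·AC·CB
    A ↦ AB
    B ↦ CB
    C ↦ AC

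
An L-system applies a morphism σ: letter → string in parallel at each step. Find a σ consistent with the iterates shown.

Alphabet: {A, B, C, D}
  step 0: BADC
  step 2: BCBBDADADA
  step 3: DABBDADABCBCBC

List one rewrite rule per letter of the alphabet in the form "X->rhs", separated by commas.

  step 2 ⇒ step 3: BCBBDADADA ⇒ DA·BB·DA·DA·B·C·B·C·B·C
    A ↦ C
    B ↦ DA
    C ↦ BB
    D ↦ B

A->C, B->DA, C->BB, D->B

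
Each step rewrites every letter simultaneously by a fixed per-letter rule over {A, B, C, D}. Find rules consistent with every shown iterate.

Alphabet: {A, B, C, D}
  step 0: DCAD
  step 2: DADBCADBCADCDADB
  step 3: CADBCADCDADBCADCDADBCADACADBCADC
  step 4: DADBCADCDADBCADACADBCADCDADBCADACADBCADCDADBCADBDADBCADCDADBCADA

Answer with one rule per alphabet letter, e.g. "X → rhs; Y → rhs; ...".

  step 3 ⇒ step 4: CADBCADCDADBCADCDADBCADACADBCADC ⇒ DA·DB·CA·DC·DA·DB·CA·DA·CA·DB·CA·DC·DA·DB·CA·DA·CA·DB·CA·DC·DA·DB·CA·DB·DA·DB·CA·DC·DA·DB·CA·DA
    A ↦ DB
    B ↦ DC
    C ↦ DA
    D ↦ CA

A->DB, B->DC, C->DA, D->CA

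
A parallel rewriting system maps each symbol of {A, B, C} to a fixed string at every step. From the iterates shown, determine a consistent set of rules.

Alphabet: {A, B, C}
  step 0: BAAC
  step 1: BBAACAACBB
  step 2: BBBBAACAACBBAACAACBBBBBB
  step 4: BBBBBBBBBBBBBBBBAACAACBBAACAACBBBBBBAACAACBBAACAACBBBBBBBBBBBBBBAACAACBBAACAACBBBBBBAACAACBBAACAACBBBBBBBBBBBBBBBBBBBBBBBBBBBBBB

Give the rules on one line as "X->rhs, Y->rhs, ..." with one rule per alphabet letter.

  step 1 ⇒ step 2: BBAACAACBB ⇒ BB·BB·AAC·AAC·BB·AAC·AAC·BB·BB·BB
    A ↦ AAC
    B ↦ BB
    C ↦ BB

A->AAC, B->BB, C->BB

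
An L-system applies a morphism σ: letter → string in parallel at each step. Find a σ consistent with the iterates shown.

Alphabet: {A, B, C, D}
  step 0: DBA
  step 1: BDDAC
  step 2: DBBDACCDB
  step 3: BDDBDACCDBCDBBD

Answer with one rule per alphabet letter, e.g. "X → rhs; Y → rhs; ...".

A->DAC, B->D, C->CDB, D->B

  step 2 ⇒ step 3: DBBDACCDB ⇒ B·D·D·B·DAC·CDB·CDB·B·D
    A ↦ DAC
    B ↦ D
    C ↦ CDB
    D ↦ B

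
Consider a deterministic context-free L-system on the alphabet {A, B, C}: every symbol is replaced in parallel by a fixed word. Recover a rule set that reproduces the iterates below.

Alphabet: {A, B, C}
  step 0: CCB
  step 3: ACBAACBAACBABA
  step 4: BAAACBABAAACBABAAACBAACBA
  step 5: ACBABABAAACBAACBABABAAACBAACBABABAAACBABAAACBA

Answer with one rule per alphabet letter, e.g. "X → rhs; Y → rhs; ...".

  step 4 ⇒ step 5: BAAACBABAAACBABAAACBAACBA ⇒ AC·BA·BA·BA·A·AC·BA·AC·BA·BA·BA·A·AC·BA·AC·BA·BA·BA·A·AC·BA·BA·A·AC·BA
    A ↦ BA
    B ↦ AC
    C ↦ A

A->BA, B->AC, C->A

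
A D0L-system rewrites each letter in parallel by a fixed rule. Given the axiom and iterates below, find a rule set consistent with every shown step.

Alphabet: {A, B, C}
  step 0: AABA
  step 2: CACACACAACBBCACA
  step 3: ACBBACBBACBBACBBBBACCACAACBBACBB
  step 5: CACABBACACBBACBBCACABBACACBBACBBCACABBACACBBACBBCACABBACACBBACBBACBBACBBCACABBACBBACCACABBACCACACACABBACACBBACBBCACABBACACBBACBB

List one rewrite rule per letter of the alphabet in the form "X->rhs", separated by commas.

A->BB, B->CA, C->AC

  step 2 ⇒ step 3: CACACACAACBBCACA ⇒ AC·BB·AC·BB·AC·BB·AC·BB·BB·AC·CA·CA·AC·BB·AC·BB
    A ↦ BB
    B ↦ CA
    C ↦ AC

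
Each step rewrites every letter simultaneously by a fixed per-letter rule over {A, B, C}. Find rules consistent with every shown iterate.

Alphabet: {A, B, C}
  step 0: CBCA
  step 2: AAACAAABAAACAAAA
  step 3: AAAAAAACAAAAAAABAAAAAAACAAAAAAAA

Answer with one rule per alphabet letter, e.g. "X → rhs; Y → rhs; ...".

A->AA, B->AB, C->AC

  step 2 ⇒ step 3: AAACAAABAAACAAAA ⇒ AA·AA·AA·AC·AA·AA·AA·AB·AA·AA·AA·AC·AA·AA·AA·AA
    A ↦ AA
    B ↦ AB
    C ↦ AC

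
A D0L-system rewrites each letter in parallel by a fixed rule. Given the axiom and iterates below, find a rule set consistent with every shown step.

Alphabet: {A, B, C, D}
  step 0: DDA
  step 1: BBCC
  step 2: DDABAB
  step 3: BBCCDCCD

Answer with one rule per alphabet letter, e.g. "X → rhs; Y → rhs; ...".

A->CC, B->D, C->AB, D->B

  step 2 ⇒ step 3: DDABAB ⇒ B·B·CC·D·CC·D
    A ↦ CC
    B ↦ D
    D ↦ B
  step 1 ⇒ step 2: BBCC ⇒ D·D·AB·AB
    C ↦ AB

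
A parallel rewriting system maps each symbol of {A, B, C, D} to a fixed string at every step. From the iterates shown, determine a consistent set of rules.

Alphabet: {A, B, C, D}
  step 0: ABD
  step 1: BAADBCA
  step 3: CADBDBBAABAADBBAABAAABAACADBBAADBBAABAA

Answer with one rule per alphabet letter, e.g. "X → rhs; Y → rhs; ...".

A->BAA, B->DB, C->A, D->CA

  step 0 ⇒ step 1: ABD ⇒ BAA·DB·CA
    A ↦ BAA
    B ↦ DB
    D ↦ CA
    C ↦ A  (constrained at step 1)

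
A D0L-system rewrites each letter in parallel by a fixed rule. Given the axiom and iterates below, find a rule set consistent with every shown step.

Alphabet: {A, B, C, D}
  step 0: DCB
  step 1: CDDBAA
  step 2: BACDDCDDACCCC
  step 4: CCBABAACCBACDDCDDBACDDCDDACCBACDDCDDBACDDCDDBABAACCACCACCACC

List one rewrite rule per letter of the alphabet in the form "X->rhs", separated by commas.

A->CC, B->A, C->BA, D->CDD

  step 1 ⇒ step 2: CDDBAA ⇒ BA·CDD·CDD·A·CC·CC
    A ↦ CC
    B ↦ A
    C ↦ BA
    D ↦ CDD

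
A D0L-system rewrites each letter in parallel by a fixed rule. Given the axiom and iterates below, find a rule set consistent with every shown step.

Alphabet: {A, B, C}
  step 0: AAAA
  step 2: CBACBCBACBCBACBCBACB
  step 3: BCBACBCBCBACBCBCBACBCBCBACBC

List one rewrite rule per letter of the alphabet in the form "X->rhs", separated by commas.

A->BAC, B->C, C->B

  step 2 ⇒ step 3: CBACBCBACBCBACBCBACB ⇒ B·C·BAC·B·C·B·C·BAC·B·C·B·C·BAC·B·C·B·C·BAC·B·C
    A ↦ BAC
    B ↦ C
    C ↦ B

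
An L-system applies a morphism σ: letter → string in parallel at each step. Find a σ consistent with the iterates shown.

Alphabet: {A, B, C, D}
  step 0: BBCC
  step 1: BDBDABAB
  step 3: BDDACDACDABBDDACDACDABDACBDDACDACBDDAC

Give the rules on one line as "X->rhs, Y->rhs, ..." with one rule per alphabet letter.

  step 0 ⇒ step 1: BBCC ⇒ BD·BD·AB·AB
    B ↦ BD
    C ↦ AB
    A ↦ D  (constrained at step 1)
    D ↦ DAC  (constrained at step 1)

A->D, B->BD, C->AB, D->DAC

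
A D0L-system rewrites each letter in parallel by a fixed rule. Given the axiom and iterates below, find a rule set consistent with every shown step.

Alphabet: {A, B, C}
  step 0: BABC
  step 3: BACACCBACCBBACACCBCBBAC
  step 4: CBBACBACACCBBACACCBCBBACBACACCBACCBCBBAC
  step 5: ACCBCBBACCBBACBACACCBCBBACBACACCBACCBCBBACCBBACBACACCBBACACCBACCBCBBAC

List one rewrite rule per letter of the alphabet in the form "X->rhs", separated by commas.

A->B, B->CB, C->AC

  step 4 ⇒ step 5: CBBACBACACCBBACACCBCBBACBACACCBACCBCBBAC ⇒ AC·CB·CB·B·AC·CB·B·AC·B·AC·AC·CB·CB·B·AC·B·AC·AC·CB·AC·CB·CB·B·AC·CB·B·AC·B·AC·AC·CB·B·AC·AC·CB·AC·CB·CB·B·AC
    A ↦ B
    B ↦ CB
    C ↦ AC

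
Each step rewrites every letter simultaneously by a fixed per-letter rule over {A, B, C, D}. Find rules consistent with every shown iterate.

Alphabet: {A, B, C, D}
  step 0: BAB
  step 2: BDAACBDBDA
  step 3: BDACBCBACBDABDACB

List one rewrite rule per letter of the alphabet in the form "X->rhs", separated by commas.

  step 2 ⇒ step 3: BDAACBDBDA ⇒ BD·A·CB·CB·AC·BD·A·BD·A·CB
    A ↦ CB
    B ↦ BD
    C ↦ AC
    D ↦ A

A->CB, B->BD, C->AC, D->A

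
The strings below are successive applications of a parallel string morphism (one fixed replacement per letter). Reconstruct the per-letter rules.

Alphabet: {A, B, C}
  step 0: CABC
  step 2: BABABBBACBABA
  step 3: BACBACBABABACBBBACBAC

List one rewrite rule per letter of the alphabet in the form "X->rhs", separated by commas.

A->C, B->BA, C->BB

  step 2 ⇒ step 3: BABABBBACBABA ⇒ BA·C·BA·C·BA·BA·BA·C·BB·BA·C·BA·C
    A ↦ C
    B ↦ BA
    C ↦ BB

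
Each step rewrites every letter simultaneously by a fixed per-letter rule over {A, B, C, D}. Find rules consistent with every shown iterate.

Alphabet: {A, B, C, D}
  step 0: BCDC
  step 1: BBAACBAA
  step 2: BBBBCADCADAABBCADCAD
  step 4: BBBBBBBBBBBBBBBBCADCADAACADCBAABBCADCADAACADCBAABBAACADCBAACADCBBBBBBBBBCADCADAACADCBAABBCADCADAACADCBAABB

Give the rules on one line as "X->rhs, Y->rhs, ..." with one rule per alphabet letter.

A->CAD, B->BB, C->AA, D->CB

  step 1 ⇒ step 2: BBAACBAA ⇒ BB·BB·CAD·CAD·AA·BB·CAD·CAD
    A ↦ CAD
    B ↦ BB
    C ↦ AA
  step 0 ⇒ step 1: BCDC ⇒ BB·AA·CB·AA
    D ↦ CB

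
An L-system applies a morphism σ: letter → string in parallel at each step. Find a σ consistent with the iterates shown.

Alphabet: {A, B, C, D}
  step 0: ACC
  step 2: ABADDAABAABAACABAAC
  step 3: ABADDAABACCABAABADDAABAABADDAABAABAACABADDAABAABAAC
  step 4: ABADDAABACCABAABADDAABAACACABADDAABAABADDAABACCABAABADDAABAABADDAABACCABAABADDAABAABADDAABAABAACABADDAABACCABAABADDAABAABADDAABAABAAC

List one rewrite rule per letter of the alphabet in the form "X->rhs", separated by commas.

  step 3 ⇒ step 4: ABADDAABACCABAABADDAABAABADDAABAABAACABADDAABAABAAC ⇒ ABA·DDA·ABA·C·C·ABA·ABA·DDA·ABA·AC·AC·ABA·DDA·ABA·ABA·DDA·ABA·C·C·ABA·ABA·DDA·ABA·ABA·DDA·ABA·C·C·ABA·ABA·DDA·ABA·ABA·DDA·ABA·ABA·AC·ABA·DDA·ABA·C·C·ABA·ABA·DDA·ABA·ABA·DDA·ABA·ABA·AC
    A ↦ ABA
    B ↦ DDA
    C ↦ AC
    D ↦ C

A->ABA, B->DDA, C->AC, D->C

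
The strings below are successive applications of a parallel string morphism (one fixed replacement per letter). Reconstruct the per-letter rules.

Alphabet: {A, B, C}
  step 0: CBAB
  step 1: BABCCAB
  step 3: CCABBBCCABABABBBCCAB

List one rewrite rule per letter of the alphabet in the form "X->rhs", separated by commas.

A->CC, B->AB, C->B

  step 0 ⇒ step 1: CBAB ⇒ B·AB·CC·AB
    A ↦ CC
    B ↦ AB
    C ↦ B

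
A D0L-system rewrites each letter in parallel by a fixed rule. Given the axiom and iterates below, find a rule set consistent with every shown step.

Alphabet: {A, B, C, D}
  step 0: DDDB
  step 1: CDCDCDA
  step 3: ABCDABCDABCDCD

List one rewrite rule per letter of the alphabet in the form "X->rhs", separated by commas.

  step 0 ⇒ step 1: DDDB ⇒ CD·CD·CD·A
    B ↦ A
    D ↦ CD
    A ↦ D  (constrained at step 1)
    C ↦ B  (constrained at step 1)

A->D, B->A, C->B, D->CD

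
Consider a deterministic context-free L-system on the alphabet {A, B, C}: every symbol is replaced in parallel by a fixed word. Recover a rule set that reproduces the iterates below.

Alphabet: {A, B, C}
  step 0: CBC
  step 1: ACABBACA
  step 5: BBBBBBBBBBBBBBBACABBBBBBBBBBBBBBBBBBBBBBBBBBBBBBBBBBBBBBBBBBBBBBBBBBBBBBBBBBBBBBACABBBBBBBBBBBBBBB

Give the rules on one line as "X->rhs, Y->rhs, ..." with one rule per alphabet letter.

  step 0 ⇒ step 1: CBC ⇒ ACA·BB·ACA
    B ↦ BB
    C ↦ ACA
    A ↦ B  (constrained at step 1)

A->B, B->BB, C->ACA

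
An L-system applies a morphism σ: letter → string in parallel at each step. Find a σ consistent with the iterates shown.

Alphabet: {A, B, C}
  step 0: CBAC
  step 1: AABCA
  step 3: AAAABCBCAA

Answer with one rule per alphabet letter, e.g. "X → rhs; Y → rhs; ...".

  step 0 ⇒ step 1: CBAC ⇒ A·A·BC·A
    A ↦ BC
    B ↦ A
    C ↦ A

A->BC, B->A, C->A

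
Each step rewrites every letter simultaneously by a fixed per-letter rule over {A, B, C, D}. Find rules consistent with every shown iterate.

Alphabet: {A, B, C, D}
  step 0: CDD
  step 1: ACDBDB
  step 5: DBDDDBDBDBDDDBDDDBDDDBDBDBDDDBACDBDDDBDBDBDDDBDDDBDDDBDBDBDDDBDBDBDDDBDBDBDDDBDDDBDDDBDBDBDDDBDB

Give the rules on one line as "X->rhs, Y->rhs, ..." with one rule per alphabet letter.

  step 0 ⇒ step 1: CDD ⇒ AC·DB·DB
    C ↦ AC
    D ↦ DB
    A ↦ DB  (constrained at step 1)
    B ↦ DD  (constrained at step 1)

A->DB, B->DD, C->AC, D->DB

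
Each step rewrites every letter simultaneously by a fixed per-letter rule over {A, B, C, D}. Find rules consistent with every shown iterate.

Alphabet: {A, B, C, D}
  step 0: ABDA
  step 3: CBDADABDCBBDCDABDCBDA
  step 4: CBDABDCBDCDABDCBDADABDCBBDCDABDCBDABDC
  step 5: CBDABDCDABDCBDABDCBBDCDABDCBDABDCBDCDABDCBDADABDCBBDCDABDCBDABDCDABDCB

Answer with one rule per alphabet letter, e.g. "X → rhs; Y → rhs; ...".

  step 4 ⇒ step 5: CBDABDCBDCDABDCBDADABDCBBDCDABDCBDABDC ⇒ CB·DA·BD·C·DA·BD·CB·DA·BD·CB·BD·C·DA·BD·CB·DA·BD·C·BD·C·DA·BD·CB·DA·DA·BD·CB·BD·C·DA·BD·CB·DA·BD·C·DA·BD·CB
    A ↦ C
    B ↦ DA
    C ↦ CB
    D ↦ BD

A->C, B->DA, C->CB, D->BD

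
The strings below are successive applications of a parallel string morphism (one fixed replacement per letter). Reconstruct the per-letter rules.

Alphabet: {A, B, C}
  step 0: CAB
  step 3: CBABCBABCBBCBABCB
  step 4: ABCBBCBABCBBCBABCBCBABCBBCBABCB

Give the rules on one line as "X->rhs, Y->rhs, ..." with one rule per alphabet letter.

  step 3 ⇒ step 4: CBABCBABCBBCBABCB ⇒ AB·CB·B·CB·AB·CB·B·CB·AB·CB·CB·AB·CB·B·CB·AB·CB
    A ↦ B
    B ↦ CB
    C ↦ AB

A->B, B->CB, C->AB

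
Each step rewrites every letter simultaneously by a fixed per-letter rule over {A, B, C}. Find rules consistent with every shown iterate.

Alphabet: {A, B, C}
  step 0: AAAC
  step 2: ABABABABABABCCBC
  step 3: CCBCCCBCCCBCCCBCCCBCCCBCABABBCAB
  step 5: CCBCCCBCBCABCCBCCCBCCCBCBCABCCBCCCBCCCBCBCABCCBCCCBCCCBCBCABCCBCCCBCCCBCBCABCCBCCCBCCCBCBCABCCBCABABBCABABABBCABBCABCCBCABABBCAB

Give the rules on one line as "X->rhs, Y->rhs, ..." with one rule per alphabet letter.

A->CC, B->BC, C->AB

  step 2 ⇒ step 3: ABABABABABABCCBC ⇒ CC·BC·CC·BC·CC·BC·CC·BC·CC·BC·CC·BC·AB·AB·BC·AB
    A ↦ CC
    B ↦ BC
    C ↦ AB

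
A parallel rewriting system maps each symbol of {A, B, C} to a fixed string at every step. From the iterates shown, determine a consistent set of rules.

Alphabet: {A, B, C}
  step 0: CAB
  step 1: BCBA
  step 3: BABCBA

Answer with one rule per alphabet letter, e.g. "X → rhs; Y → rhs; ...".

A->B, B->A, C->BC

  step 0 ⇒ step 1: CAB ⇒ BC·B·A
    A ↦ B
    B ↦ A
    C ↦ BC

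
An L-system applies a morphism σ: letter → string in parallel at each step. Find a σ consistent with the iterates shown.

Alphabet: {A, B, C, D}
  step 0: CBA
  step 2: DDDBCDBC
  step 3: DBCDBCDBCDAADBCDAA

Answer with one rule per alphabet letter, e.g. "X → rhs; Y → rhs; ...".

A->D, B->D, C->AA, D->DBC

  step 2 ⇒ step 3: DDDBCDBC ⇒ DBC·DBC·DBC·D·AA·DBC·D·AA
    B ↦ D
    C ↦ AA
    D ↦ DBC
    A ↦ D  (constrained at step 0)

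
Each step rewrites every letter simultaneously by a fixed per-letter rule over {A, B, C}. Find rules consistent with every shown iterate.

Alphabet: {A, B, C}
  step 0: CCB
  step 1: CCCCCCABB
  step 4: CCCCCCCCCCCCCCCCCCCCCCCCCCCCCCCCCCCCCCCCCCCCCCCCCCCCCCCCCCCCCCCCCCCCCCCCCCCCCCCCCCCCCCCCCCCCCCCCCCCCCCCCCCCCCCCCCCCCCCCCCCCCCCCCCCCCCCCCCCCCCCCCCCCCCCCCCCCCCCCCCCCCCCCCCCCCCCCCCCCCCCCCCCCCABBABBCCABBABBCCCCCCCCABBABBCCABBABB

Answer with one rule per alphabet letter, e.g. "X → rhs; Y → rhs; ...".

  step 0 ⇒ step 1: CCB ⇒ CCC·CCC·ABB
    B ↦ ABB
    C ↦ CCC
    A ↦ CC  (constrained at step 1)

A->CC, B->ABB, C->CCC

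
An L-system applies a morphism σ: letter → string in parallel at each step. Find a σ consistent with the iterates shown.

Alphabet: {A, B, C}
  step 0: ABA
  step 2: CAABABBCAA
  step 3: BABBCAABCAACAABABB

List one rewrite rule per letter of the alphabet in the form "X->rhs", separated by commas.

  step 2 ⇒ step 3: CAABABBCAA ⇒ BA·B·B·CAA·B·CAA·CAA·BA·B·B
    A ↦ B
    B ↦ CAA
    C ↦ BA

A->B, B->CAA, C->BA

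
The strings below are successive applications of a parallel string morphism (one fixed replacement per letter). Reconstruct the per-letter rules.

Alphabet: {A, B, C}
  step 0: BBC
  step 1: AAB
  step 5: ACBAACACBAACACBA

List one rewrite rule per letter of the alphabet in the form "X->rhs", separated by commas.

A->AC, B->A, C->B

  step 0 ⇒ step 1: BBC ⇒ A·A·B
    B ↦ A
    C ↦ B
    A ↦ AC  (constrained at step 1)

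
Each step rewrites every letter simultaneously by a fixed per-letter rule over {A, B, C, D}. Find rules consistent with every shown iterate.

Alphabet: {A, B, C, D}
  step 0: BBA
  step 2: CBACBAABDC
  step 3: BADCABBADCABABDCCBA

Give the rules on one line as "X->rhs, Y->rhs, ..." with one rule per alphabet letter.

A->AB, B->DC, C->BA, D->C

  step 2 ⇒ step 3: CBACBAABDC ⇒ BA·DC·AB·BA·DC·AB·AB·DC·C·BA
    A ↦ AB
    B ↦ DC
    C ↦ BA
    D ↦ C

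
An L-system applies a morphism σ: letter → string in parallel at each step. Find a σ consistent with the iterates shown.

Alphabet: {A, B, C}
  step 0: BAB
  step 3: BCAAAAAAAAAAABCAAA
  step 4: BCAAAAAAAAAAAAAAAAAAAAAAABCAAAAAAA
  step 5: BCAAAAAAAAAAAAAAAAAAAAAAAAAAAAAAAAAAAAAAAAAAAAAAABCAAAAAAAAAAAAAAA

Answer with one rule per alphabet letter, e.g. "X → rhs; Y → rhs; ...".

A->AA, B->BC, C->A

  step 4 ⇒ step 5: BCAAAAAAAAAAAAAAAAAAAAAAABCAAAAAAA ⇒ BC·A·AA·AA·AA·AA·AA·AA·AA·AA·AA·AA·AA·AA·AA·AA·AA·AA·AA·AA·AA·AA·AA·AA·AA·BC·A·AA·AA·AA·AA·AA·AA·AA
    A ↦ AA
    B ↦ BC
    C ↦ A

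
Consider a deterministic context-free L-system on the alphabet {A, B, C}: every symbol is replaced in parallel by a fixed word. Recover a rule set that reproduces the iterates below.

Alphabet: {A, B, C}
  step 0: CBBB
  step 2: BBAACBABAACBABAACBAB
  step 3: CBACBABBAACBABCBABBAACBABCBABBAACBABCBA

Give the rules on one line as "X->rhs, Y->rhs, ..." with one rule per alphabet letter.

  step 2 ⇒ step 3: BBAACBABAACBABAACBAB ⇒ CBA·CBA·B·B·AA·CBA·B·CBA·B·B·AA·CBA·B·CBA·B·B·AA·CBA·B·CBA
    A ↦ B
    B ↦ CBA
    C ↦ AA

A->B, B->CBA, C->AA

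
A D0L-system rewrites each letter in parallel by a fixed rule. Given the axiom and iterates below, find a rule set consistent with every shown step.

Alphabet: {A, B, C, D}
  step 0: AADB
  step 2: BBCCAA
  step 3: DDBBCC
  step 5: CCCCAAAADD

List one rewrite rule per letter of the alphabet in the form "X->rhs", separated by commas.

  step 2 ⇒ step 3: BBCCAA ⇒ D·D·B·B·C·C
    A ↦ C
    B ↦ D
    C ↦ B
    D ↦ AA  (constrained at step 0)

A->C, B->D, C->B, D->AA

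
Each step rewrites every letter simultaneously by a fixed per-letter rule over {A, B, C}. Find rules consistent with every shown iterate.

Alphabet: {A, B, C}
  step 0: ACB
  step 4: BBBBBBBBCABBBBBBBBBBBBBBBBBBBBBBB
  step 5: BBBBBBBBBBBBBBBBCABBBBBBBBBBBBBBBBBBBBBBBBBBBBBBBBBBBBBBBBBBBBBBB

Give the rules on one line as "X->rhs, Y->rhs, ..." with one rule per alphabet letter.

  step 4 ⇒ step 5: BBBBBBBBCABBBBBBBBBBBBBBBBBBBBBBB ⇒ BB·BB·BB·BB·BB·BB·BB·BB·CA·B·BB·BB·BB·BB·BB·BB·BB·BB·BB·BB·BB·BB·BB·BB·BB·BB·BB·BB·BB·BB·BB·BB·BB
    A ↦ B
    B ↦ BB
    C ↦ CA

A->B, B->BB, C->CA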